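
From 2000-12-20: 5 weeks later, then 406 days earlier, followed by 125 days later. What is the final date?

April 18, 2000

Adding 5 weeks (= 35 days) from December 20, 2000:
December has 31 days, so 31 − 20 = 11 days remain after December 20, 2000; 35 − 11 = 24 left.
24 days into January 2001 → January 24, 2001.
Subtracting 406 days from January 24, 2001:
Going back 24 days from January 24, 2001 reaches the end of the previous month; 406 − 24 = 382 left.
December 2000 has 31 days: 382 − 31 = 351 left.
November 2000 has 30 days: 351 − 30 = 321 left.
October 2000 has 31 days: 321 − 31 = 290 left.
September 2000 has 30 days: 290 − 30 = 260 left.
August 2000 has 31 days: 260 − 31 = 229 left.
July 2000 has 31 days: 229 − 31 = 198 left.
June 2000 has 30 days: 198 − 30 = 168 left.
May 2000 has 31 days: 168 − 31 = 137 left.
April 2000 has 30 days: 137 − 30 = 107 left.
March 2000 has 31 days: 107 − 31 = 76 left.
February 2000 has 29 days (2000 is a leap year (divisible by 400)): 76 − 29 = 47 left.
January 2000 has 31 days: 47 − 31 = 16 left.
December 1999 has 31 days; 31 − 16 = 15 → December 15, 1999.
Adding 125 days from December 15, 1999:
December has 31 days, so 31 − 15 = 16 days remain after December 15, 1999; 125 − 16 = 109 left.
January 2000 has 31 days: 109 − 31 = 78 left.
February 2000 has 29 days (2000 is a leap year (divisible by 400)): 78 − 29 = 49 left.
March 2000 has 31 days: 49 − 31 = 18 left.
18 days into April 2000 → April 18, 2000.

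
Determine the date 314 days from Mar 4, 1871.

Counting forward 314 days from March 4, 1871.
March has 31 days, so 31 − 4 = 27 days remain after March 4, 1871; 314 − 27 = 287 left.
April 1871 has 30 days: 287 − 30 = 257 left.
May 1871 has 31 days: 257 − 31 = 226 left.
June 1871 has 30 days: 226 − 30 = 196 left.
July 1871 has 31 days: 196 − 31 = 165 left.
August 1871 has 31 days: 165 − 31 = 134 left.
September 1871 has 30 days: 134 − 30 = 104 left.
October 1871 has 31 days: 104 − 31 = 73 left.
November 1871 has 30 days: 73 − 30 = 43 left.
December 1871 has 31 days: 43 − 31 = 12 left.
12 days into January 1872 → January 12, 1872.

January 12, 1872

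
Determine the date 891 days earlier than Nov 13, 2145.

June 6, 2143

Going back 891 days from November 13, 2145.
Going back 13 days from November 13, 2145 reaches the end of the previous month; 891 − 13 = 878 left.
October 2145 has 31 days: 878 − 31 = 847 left.
September 2145 has 30 days: 847 − 30 = 817 left.
August 2145 has 31 days: 817 − 31 = 786 left.
July 2145 has 31 days: 786 − 31 = 755 left.
June 2145 has 30 days: 755 − 30 = 725 left.
May 2145 has 31 days: 725 − 31 = 694 left.
April 2145 has 30 days: 694 − 30 = 664 left.
March 2145 has 31 days: 664 − 31 = 633 left.
February 2145 has 28 days (2145 is not a leap year): 633 − 28 = 605 left.
January 2145 has 31 days: 605 − 31 = 574 left.
December 2144 has 31 days: 574 − 31 = 543 left.
November 2144 has 30 days: 543 − 30 = 513 left.
October 2144 has 31 days: 513 − 31 = 482 left.
September 2144 has 30 days: 482 − 30 = 452 left.
August 2144 has 31 days: 452 − 31 = 421 left.
July 2144 has 31 days: 421 − 31 = 390 left.
June 2144 has 30 days: 390 − 30 = 360 left.
May 2144 has 31 days: 360 − 31 = 329 left.
April 2144 has 30 days: 329 − 30 = 299 left.
March 2144 has 31 days: 299 − 31 = 268 left.
February 2144 has 29 days (2144 is a leap year): 268 − 29 = 239 left.
January 2144 has 31 days: 239 − 31 = 208 left.
December 2143 has 31 days: 208 − 31 = 177 left.
November 2143 has 30 days: 177 − 30 = 147 left.
October 2143 has 31 days: 147 − 31 = 116 left.
September 2143 has 30 days: 116 − 30 = 86 left.
August 2143 has 31 days: 86 − 31 = 55 left.
July 2143 has 31 days: 55 − 31 = 24 left.
June 2143 has 30 days; 30 − 24 = 6 → June 6, 2143.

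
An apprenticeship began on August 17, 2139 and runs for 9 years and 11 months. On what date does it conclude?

Counting forward 9 years and 11 months from August 17, 2139.
+9 years → 2148; month 8 + 11 = 19, which is month 7 of year 2149 → July 2149.
Day 17 is valid in July, giving July 17, 2149.

July 17, 2149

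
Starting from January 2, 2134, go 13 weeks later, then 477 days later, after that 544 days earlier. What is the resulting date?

Adding 13 weeks (= 91 days) from January 2, 2134:
January has 31 days, so 31 − 2 = 29 days remain after January 2, 2134; 91 − 29 = 62 left.
February 2134 has 28 days (2134 is not a leap year): 62 − 28 = 34 left.
March 2134 has 31 days: 34 − 31 = 3 left.
3 days into April 2134 → April 3, 2134.
Adding 477 days from April 3, 2134:
April has 30 days, so 30 − 3 = 27 days remain after April 3, 2134; 477 − 27 = 450 left.
May 2134 has 31 days: 450 − 31 = 419 left.
June 2134 has 30 days: 419 − 30 = 389 left.
July 2134 has 31 days: 389 − 31 = 358 left.
August 2134 has 31 days: 358 − 31 = 327 left.
September 2134 has 30 days: 327 − 30 = 297 left.
October 2134 has 31 days: 297 − 31 = 266 left.
November 2134 has 30 days: 266 − 30 = 236 left.
December 2134 has 31 days: 236 − 31 = 205 left.
January 2135 has 31 days: 205 − 31 = 174 left.
February 2135 has 28 days (2135 is not a leap year): 174 − 28 = 146 left.
March 2135 has 31 days: 146 − 31 = 115 left.
April 2135 has 30 days: 115 − 30 = 85 left.
May 2135 has 31 days: 85 − 31 = 54 left.
June 2135 has 30 days: 54 − 30 = 24 left.
24 days into July 2135 → July 24, 2135.
Counting back 544 days from July 24, 2135:
Going back 24 days from July 24, 2135 reaches the end of the previous month; 544 − 24 = 520 left.
June 2135 has 30 days: 520 − 30 = 490 left.
May 2135 has 31 days: 490 − 31 = 459 left.
April 2135 has 30 days: 459 − 30 = 429 left.
March 2135 has 31 days: 429 − 31 = 398 left.
February 2135 has 28 days (2135 is not a leap year): 398 − 28 = 370 left.
January 2135 has 31 days: 370 − 31 = 339 left.
December 2134 has 31 days: 339 − 31 = 308 left.
November 2134 has 30 days: 308 − 30 = 278 left.
October 2134 has 31 days: 278 − 31 = 247 left.
September 2134 has 30 days: 247 − 30 = 217 left.
August 2134 has 31 days: 217 − 31 = 186 left.
July 2134 has 31 days: 186 − 31 = 155 left.
June 2134 has 30 days: 155 − 30 = 125 left.
May 2134 has 31 days: 125 − 31 = 94 left.
April 2134 has 30 days: 94 − 30 = 64 left.
March 2134 has 31 days: 64 − 31 = 33 left.
February 2134 has 28 days (2134 is not a leap year): 33 − 28 = 5 left.
January 2134 has 31 days; 31 − 5 = 26 → January 26, 2134.

January 26, 2134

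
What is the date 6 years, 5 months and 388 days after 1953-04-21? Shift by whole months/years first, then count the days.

Adding 6 years, 5 months and 388 days from April 21, 1953: first the month/year part, then the days.
+6 years → 1959; month 4 + 5 = 9 → September 1959.
Day 21 is valid in September, giving September 21, 1959.
Now add 388 days from September 21, 1959.
September has 30 days, so 30 − 21 = 9 days remain after September 21, 1959; 388 − 9 = 379 left.
October 1959 has 31 days: 379 − 31 = 348 left.
November 1959 has 30 days: 348 − 30 = 318 left.
December 1959 has 31 days: 318 − 31 = 287 left.
January 1960 has 31 days: 287 − 31 = 256 left.
February 1960 has 29 days (1960 is a leap year): 256 − 29 = 227 left.
March 1960 has 31 days: 227 − 31 = 196 left.
April 1960 has 30 days: 196 − 30 = 166 left.
May 1960 has 31 days: 166 − 31 = 135 left.
June 1960 has 30 days: 135 − 30 = 105 left.
July 1960 has 31 days: 105 − 31 = 74 left.
August 1960 has 31 days: 74 − 31 = 43 left.
September 1960 has 30 days: 43 − 30 = 13 left.
13 days into October 1960 → October 13, 1960.

October 13, 1960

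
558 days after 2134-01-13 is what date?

Adding 558 days from January 13, 2134.
January has 31 days, so 31 − 13 = 18 days remain after January 13, 2134; 558 − 18 = 540 left.
February 2134 has 28 days (2134 is not a leap year): 540 − 28 = 512 left.
March 2134 has 31 days: 512 − 31 = 481 left.
April 2134 has 30 days: 481 − 30 = 451 left.
May 2134 has 31 days: 451 − 31 = 420 left.
June 2134 has 30 days: 420 − 30 = 390 left.
July 2134 has 31 days: 390 − 31 = 359 left.
August 2134 has 31 days: 359 − 31 = 328 left.
September 2134 has 30 days: 328 − 30 = 298 left.
October 2134 has 31 days: 298 − 31 = 267 left.
November 2134 has 30 days: 267 − 30 = 237 left.
December 2134 has 31 days: 237 − 31 = 206 left.
January 2135 has 31 days: 206 − 31 = 175 left.
February 2135 has 28 days (2135 is not a leap year): 175 − 28 = 147 left.
March 2135 has 31 days: 147 − 31 = 116 left.
April 2135 has 30 days: 116 − 30 = 86 left.
May 2135 has 31 days: 86 − 31 = 55 left.
June 2135 has 30 days: 55 − 30 = 25 left.
25 days into July 2135 → July 25, 2135.

July 25, 2135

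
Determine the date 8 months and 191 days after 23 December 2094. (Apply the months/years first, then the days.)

March 1, 2096

Adding 8 months and 191 days from December 23, 2094: first the month/year part, then the days.
month 12 + 8 = 20, which is month 8 of year 2095 → August 2095.
Day 23 is valid in August, giving August 23, 2095.
Now add 191 days from August 23, 2095.
August has 31 days, so 31 − 23 = 8 days remain after August 23, 2095; 191 − 8 = 183 left.
September 2095 has 30 days: 183 − 30 = 153 left.
October 2095 has 31 days: 153 − 31 = 122 left.
November 2095 has 30 days: 122 − 30 = 92 left.
December 2095 has 31 days: 92 − 31 = 61 left.
January 2096 has 31 days: 61 − 31 = 30 left.
February 2096 has 29 days (2096 is a leap year): 30 − 29 = 1 left.
1 day into March 2096 → March 1, 2096.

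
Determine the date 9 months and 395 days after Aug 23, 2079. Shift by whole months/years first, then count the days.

June 22, 2081

Advancing 9 months and 395 days from August 23, 2079: first the month/year part, then the days.
month 8 + 9 = 17, which is month 5 of year 2080 → May 2080.
Day 23 is valid in May, giving May 23, 2080.
Now add 395 days from May 23, 2080.
May has 31 days, so 31 − 23 = 8 days remain after May 23, 2080; 395 − 8 = 387 left.
June 2080 has 30 days: 387 − 30 = 357 left.
July 2080 has 31 days: 357 − 31 = 326 left.
August 2080 has 31 days: 326 − 31 = 295 left.
September 2080 has 30 days: 295 − 30 = 265 left.
October 2080 has 31 days: 265 − 31 = 234 left.
November 2080 has 30 days: 234 − 30 = 204 left.
December 2080 has 31 days: 204 − 31 = 173 left.
January 2081 has 31 days: 173 − 31 = 142 left.
February 2081 has 28 days (2081 is not a leap year): 142 − 28 = 114 left.
March 2081 has 31 days: 114 − 31 = 83 left.
April 2081 has 30 days: 83 − 30 = 53 left.
May 2081 has 31 days: 53 − 31 = 22 left.
22 days into June 2081 → June 22, 2081.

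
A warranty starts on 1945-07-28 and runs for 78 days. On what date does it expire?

October 14, 1945

Adding 78 days from July 28, 1945.
July has 31 days, so 31 − 28 = 3 days remain after July 28, 1945; 78 − 3 = 75 left.
August 1945 has 31 days: 75 − 31 = 44 left.
September 1945 has 30 days: 44 − 30 = 14 left.
14 days into October 1945 → October 14, 1945.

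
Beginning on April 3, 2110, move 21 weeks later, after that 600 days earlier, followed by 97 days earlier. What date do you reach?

Counting forward 21 weeks (= 147 days) from April 3, 2110:
April has 30 days, so 30 − 3 = 27 days remain after April 3, 2110; 147 − 27 = 120 left.
May 2110 has 31 days: 120 − 31 = 89 left.
June 2110 has 30 days: 89 − 30 = 59 left.
July 2110 has 31 days: 59 − 31 = 28 left.
28 days into August 2110 → August 28, 2110.
Counting back 600 days from August 28, 2110:
Going back 28 days from August 28, 2110 reaches the end of the previous month; 600 − 28 = 572 left.
July 2110 has 31 days: 572 − 31 = 541 left.
June 2110 has 30 days: 541 − 30 = 511 left.
May 2110 has 31 days: 511 − 31 = 480 left.
April 2110 has 30 days: 480 − 30 = 450 left.
March 2110 has 31 days: 450 − 31 = 419 left.
February 2110 has 28 days (2110 is not a leap year): 419 − 28 = 391 left.
January 2110 has 31 days: 391 − 31 = 360 left.
December 2109 has 31 days: 360 − 31 = 329 left.
November 2109 has 30 days: 329 − 30 = 299 left.
October 2109 has 31 days: 299 − 31 = 268 left.
September 2109 has 30 days: 268 − 30 = 238 left.
August 2109 has 31 days: 238 − 31 = 207 left.
July 2109 has 31 days: 207 − 31 = 176 left.
June 2109 has 30 days: 176 − 30 = 146 left.
May 2109 has 31 days: 146 − 31 = 115 left.
April 2109 has 30 days: 115 − 30 = 85 left.
March 2109 has 31 days: 85 − 31 = 54 left.
February 2109 has 28 days (2109 is not a leap year): 54 − 28 = 26 left.
January 2109 has 31 days; 31 − 26 = 5 → January 5, 2109.
Counting back 97 days from January 5, 2109:
Going back 5 days from January 5, 2109 reaches the end of the previous month; 97 − 5 = 92 left.
December 2108 has 31 days: 92 − 31 = 61 left.
November 2108 has 30 days: 61 − 30 = 31 left.
October 2108 has 31 days: 31 − 31 = 0 left.
September 2108 has 30 days; 30 − 0 = 30 → September 30, 2108.

September 30, 2108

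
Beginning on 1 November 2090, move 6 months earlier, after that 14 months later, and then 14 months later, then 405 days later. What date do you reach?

Going back 6 months from November 1, 2090:
month 11 − 6 = 5 → May 2090.
Day 1 is valid in May, giving May 1, 2090.
Counting forward 14 months from May 1, 2090:
month 5 + 14 = 19, which is month 7 of year 2091 → July 2091.
Day 1 is valid in July, giving July 1, 2091.
Counting forward 14 months from July 1, 2091:
month 7 + 14 = 21, which is month 9 of year 2092 → September 2092.
Day 1 is valid in September, giving September 1, 2092.
Counting forward 405 days from September 1, 2092:
September has 30 days, so 30 − 1 = 29 days remain after September 1, 2092; 405 − 29 = 376 left.
October 2092 has 31 days: 376 − 31 = 345 left.
November 2092 has 30 days: 345 − 30 = 315 left.
December 2092 has 31 days: 315 − 31 = 284 left.
January 2093 has 31 days: 284 − 31 = 253 left.
February 2093 has 28 days (2093 is not a leap year): 253 − 28 = 225 left.
March 2093 has 31 days: 225 − 31 = 194 left.
April 2093 has 30 days: 194 − 30 = 164 left.
May 2093 has 31 days: 164 − 31 = 133 left.
June 2093 has 30 days: 133 − 30 = 103 left.
July 2093 has 31 days: 103 − 31 = 72 left.
August 2093 has 31 days: 72 − 31 = 41 left.
September 2093 has 30 days: 41 − 30 = 11 left.
11 days into October 2093 → October 11, 2093.

October 11, 2093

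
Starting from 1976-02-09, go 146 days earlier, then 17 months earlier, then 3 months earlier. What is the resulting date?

January 16, 1974

Counting back 146 days from February 9, 1976:
Going back 9 days from February 9, 1976 reaches the end of the previous month; 146 − 9 = 137 left.
January 1976 has 31 days: 137 − 31 = 106 left.
December 1975 has 31 days: 106 − 31 = 75 left.
November 1975 has 30 days: 75 − 30 = 45 left.
October 1975 has 31 days: 45 − 31 = 14 left.
September 1975 has 30 days; 30 − 14 = 16 → September 16, 1975.
Counting back 17 months from September 16, 1975:
month 9 − 17 = -8, which is month 4 of year 1974 → April 1974.
Day 16 is valid in April, giving April 16, 1974.
Subtracting 3 months from April 16, 1974:
month 4 − 3 = 1 → January 1974.
Day 16 is valid in January, giving January 16, 1974.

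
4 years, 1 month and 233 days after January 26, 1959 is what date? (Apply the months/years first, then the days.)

October 17, 1963

Adding 4 years, 1 month and 233 days from January 26, 1959: first the month/year part, then the days.
+4 years → 1963; month 1 + 1 = 2 → February 1963.
Day 26 is valid in February, giving February 26, 1963.
Now add 233 days from February 26, 1963.
February has 28 days, so 28 − 26 = 2 days remain after February 26, 1963; 233 − 2 = 231 left.
March 1963 has 31 days: 231 − 31 = 200 left.
April 1963 has 30 days: 200 − 30 = 170 left.
May 1963 has 31 days: 170 − 31 = 139 left.
June 1963 has 30 days: 139 − 30 = 109 left.
July 1963 has 31 days: 109 − 31 = 78 left.
August 1963 has 31 days: 78 − 31 = 47 left.
September 1963 has 30 days: 47 − 30 = 17 left.
17 days into October 1963 → October 17, 1963.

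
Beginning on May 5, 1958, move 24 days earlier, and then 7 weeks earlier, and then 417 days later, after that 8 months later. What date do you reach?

Counting back 24 days from May 5, 1958:
Going back 5 days from May 5, 1958 reaches the end of the previous month; 24 − 5 = 19 left.
April 1958 has 30 days; 30 − 19 = 11 → April 11, 1958.
Counting back 7 weeks (= 49 days) from April 11, 1958:
Going back 11 days from April 11, 1958 reaches the end of the previous month; 49 − 11 = 38 left.
March 1958 has 31 days: 38 − 31 = 7 left.
February 1958 has 28 days; 28 − 7 = 21 → February 21, 1958.
Counting forward 417 days from February 21, 1958:
February has 28 days, so 28 − 21 = 7 days remain after February 21, 1958; 417 − 7 = 410 left.
March 1958 has 31 days: 410 − 31 = 379 left.
April 1958 has 30 days: 379 − 30 = 349 left.
May 1958 has 31 days: 349 − 31 = 318 left.
June 1958 has 30 days: 318 − 30 = 288 left.
July 1958 has 31 days: 288 − 31 = 257 left.
August 1958 has 31 days: 257 − 31 = 226 left.
September 1958 has 30 days: 226 − 30 = 196 left.
October 1958 has 31 days: 196 − 31 = 165 left.
November 1958 has 30 days: 165 − 30 = 135 left.
December 1958 has 31 days: 135 − 31 = 104 left.
January 1959 has 31 days: 104 − 31 = 73 left.
February 1959 has 28 days (1959 is not a leap year): 73 − 28 = 45 left.
March 1959 has 31 days: 45 − 31 = 14 left.
14 days into April 1959 → April 14, 1959.
Counting forward 8 months from April 14, 1959:
month 4 + 8 = 12 → December 1959.
Day 14 is valid in December, giving December 14, 1959.

December 14, 1959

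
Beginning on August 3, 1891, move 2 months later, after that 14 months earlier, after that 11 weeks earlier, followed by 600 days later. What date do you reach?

Counting forward 2 months from August 3, 1891:
month 8 + 2 = 10 → October 1891.
Day 3 is valid in October, giving October 3, 1891.
Subtracting 14 months from October 3, 1891:
month 10 − 14 = -4, which is month 8 of year 1890 → August 1890.
Day 3 is valid in August, giving August 3, 1890.
Going back 11 weeks (= 77 days) from August 3, 1890:
Going back 3 days from August 3, 1890 reaches the end of the previous month; 77 − 3 = 74 left.
July 1890 has 31 days: 74 − 31 = 43 left.
June 1890 has 30 days: 43 − 30 = 13 left.
May 1890 has 31 days; 31 − 13 = 18 → May 18, 1890.
Adding 600 days from May 18, 1890:
May has 31 days, so 31 − 18 = 13 days remain after May 18, 1890; 600 − 13 = 587 left.
June 1890 has 30 days: 587 − 30 = 557 left.
July 1890 has 31 days: 557 − 31 = 526 left.
August 1890 has 31 days: 526 − 31 = 495 left.
September 1890 has 30 days: 495 − 30 = 465 left.
October 1890 has 31 days: 465 − 31 = 434 left.
November 1890 has 30 days: 434 − 30 = 404 left.
December 1890 has 31 days: 404 − 31 = 373 left.
January 1891 has 31 days: 373 − 31 = 342 left.
February 1891 has 28 days (1891 is not a leap year): 342 − 28 = 314 left.
March 1891 has 31 days: 314 − 31 = 283 left.
April 1891 has 30 days: 283 − 30 = 253 left.
May 1891 has 31 days: 253 − 31 = 222 left.
June 1891 has 30 days: 222 − 30 = 192 left.
July 1891 has 31 days: 192 − 31 = 161 left.
August 1891 has 31 days: 161 − 31 = 130 left.
September 1891 has 30 days: 130 − 30 = 100 left.
October 1891 has 31 days: 100 − 31 = 69 left.
November 1891 has 30 days: 69 − 30 = 39 left.
December 1891 has 31 days: 39 − 31 = 8 left.
8 days into January 1892 → January 8, 1892.

January 8, 1892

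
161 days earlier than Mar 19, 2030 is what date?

October 9, 2029

Going back 161 days from March 19, 2030.
Going back 19 days from March 19, 2030 reaches the end of the previous month; 161 − 19 = 142 left.
February 2030 has 28 days (2030 is not a leap year): 142 − 28 = 114 left.
January 2030 has 31 days: 114 − 31 = 83 left.
December 2029 has 31 days: 83 − 31 = 52 left.
November 2029 has 30 days: 52 − 30 = 22 left.
October 2029 has 31 days; 31 − 22 = 9 → October 9, 2029.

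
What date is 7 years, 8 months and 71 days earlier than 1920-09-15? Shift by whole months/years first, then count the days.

November 5, 1912

Going back 7 years, 8 months and 71 days from September 15, 1920: first the month/year part, then the days.
-7 years → 1913; month 9 − 8 = 1 → January 1913.
Day 15 is valid in January, giving January 15, 1913.
Now subtract 71 days from January 15, 1913.
Going back 15 days from January 15, 1913 reaches the end of the previous month; 71 − 15 = 56 left.
December 1912 has 31 days: 56 − 31 = 25 left.
November 1912 has 30 days; 30 − 25 = 5 → November 5, 1912.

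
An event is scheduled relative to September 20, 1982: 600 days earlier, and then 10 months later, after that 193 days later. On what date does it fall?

June 9, 1982

Going back 600 days from September 20, 1982:
Going back 20 days from September 20, 1982 reaches the end of the previous month; 600 − 20 = 580 left.
August 1982 has 31 days: 580 − 31 = 549 left.
July 1982 has 31 days: 549 − 31 = 518 left.
June 1982 has 30 days: 518 − 30 = 488 left.
May 1982 has 31 days: 488 − 31 = 457 left.
April 1982 has 30 days: 457 − 30 = 427 left.
March 1982 has 31 days: 427 − 31 = 396 left.
February 1982 has 28 days (1982 is not a leap year): 396 − 28 = 368 left.
January 1982 has 31 days: 368 − 31 = 337 left.
December 1981 has 31 days: 337 − 31 = 306 left.
November 1981 has 30 days: 306 − 30 = 276 left.
October 1981 has 31 days: 276 − 31 = 245 left.
September 1981 has 30 days: 245 − 30 = 215 left.
August 1981 has 31 days: 215 − 31 = 184 left.
July 1981 has 31 days: 184 − 31 = 153 left.
June 1981 has 30 days: 153 − 30 = 123 left.
May 1981 has 31 days: 123 − 31 = 92 left.
April 1981 has 30 days: 92 − 30 = 62 left.
March 1981 has 31 days: 62 − 31 = 31 left.
February 1981 has 28 days (1981 is not a leap year): 31 − 28 = 3 left.
January 1981 has 31 days; 31 − 3 = 28 → January 28, 1981.
Counting forward 10 months from January 28, 1981:
month 1 + 10 = 11 → November 1981.
Day 28 is valid in November, giving November 28, 1981.
Advancing 193 days from November 28, 1981:
November has 30 days, so 30 − 28 = 2 days remain after November 28, 1981; 193 − 2 = 191 left.
December 1981 has 31 days: 191 − 31 = 160 left.
January 1982 has 31 days: 160 − 31 = 129 left.
February 1982 has 28 days (1982 is not a leap year): 129 − 28 = 101 left.
March 1982 has 31 days: 101 − 31 = 70 left.
April 1982 has 30 days: 70 − 30 = 40 left.
May 1982 has 31 days: 40 − 31 = 9 left.
9 days into June 1982 → June 9, 1982.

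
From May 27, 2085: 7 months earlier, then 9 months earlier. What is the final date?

Going back 7 months from May 27, 2085:
month 5 − 7 = -2, which is month 10 of year 2084 → October 2084.
Day 27 is valid in October, giving October 27, 2084.
Counting back 9 months from October 27, 2084:
month 10 − 9 = 1 → January 2084.
Day 27 is valid in January, giving January 27, 2084.

January 27, 2084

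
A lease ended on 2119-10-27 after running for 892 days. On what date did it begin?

May 18, 2117

Counting back 892 days from October 27, 2119.
Going back 27 days from October 27, 2119 reaches the end of the previous month; 892 − 27 = 865 left.
September 2119 has 30 days: 865 − 30 = 835 left.
August 2119 has 31 days: 835 − 31 = 804 left.
July 2119 has 31 days: 804 − 31 = 773 left.
June 2119 has 30 days: 773 − 30 = 743 left.
May 2119 has 31 days: 743 − 31 = 712 left.
April 2119 has 30 days: 712 − 30 = 682 left.
March 2119 has 31 days: 682 − 31 = 651 left.
February 2119 has 28 days (2119 is not a leap year): 651 − 28 = 623 left.
January 2119 has 31 days: 623 − 31 = 592 left.
December 2118 has 31 days: 592 − 31 = 561 left.
November 2118 has 30 days: 561 − 30 = 531 left.
October 2118 has 31 days: 531 − 31 = 500 left.
September 2118 has 30 days: 500 − 30 = 470 left.
August 2118 has 31 days: 470 − 31 = 439 left.
July 2118 has 31 days: 439 − 31 = 408 left.
June 2118 has 30 days: 408 − 30 = 378 left.
May 2118 has 31 days: 378 − 31 = 347 left.
April 2118 has 30 days: 347 − 30 = 317 left.
March 2118 has 31 days: 317 − 31 = 286 left.
February 2118 has 28 days (2118 is not a leap year): 286 − 28 = 258 left.
January 2118 has 31 days: 258 − 31 = 227 left.
December 2117 has 31 days: 227 − 31 = 196 left.
November 2117 has 30 days: 196 − 30 = 166 left.
October 2117 has 31 days: 166 − 31 = 135 left.
September 2117 has 30 days: 135 − 30 = 105 left.
August 2117 has 31 days: 105 − 31 = 74 left.
July 2117 has 31 days: 74 − 31 = 43 left.
June 2117 has 30 days: 43 − 30 = 13 left.
May 2117 has 31 days; 31 − 13 = 18 → May 18, 2117.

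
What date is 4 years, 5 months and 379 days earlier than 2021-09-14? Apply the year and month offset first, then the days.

Going back 4 years, 5 months and 379 days from September 14, 2021: first the month/year part, then the days.
-4 years → 2017; month 9 − 5 = 4 → April 2017.
Day 14 is valid in April, giving April 14, 2017.
Now subtract 379 days from April 14, 2017.
Going back 14 days from April 14, 2017 reaches the end of the previous month; 379 − 14 = 365 left.
March 2017 has 31 days: 365 − 31 = 334 left.
February 2017 has 28 days (2017 is not a leap year): 334 − 28 = 306 left.
January 2017 has 31 days: 306 − 31 = 275 left.
December 2016 has 31 days: 275 − 31 = 244 left.
November 2016 has 30 days: 244 − 30 = 214 left.
October 2016 has 31 days: 214 − 31 = 183 left.
September 2016 has 30 days: 183 − 30 = 153 left.
August 2016 has 31 days: 153 − 31 = 122 left.
July 2016 has 31 days: 122 − 31 = 91 left.
June 2016 has 30 days: 91 − 30 = 61 left.
May 2016 has 31 days: 61 − 31 = 30 left.
April 2016 has 30 days: 30 − 30 = 0 left.
March 2016 has 31 days; 31 − 0 = 31 → March 31, 2016.

March 31, 2016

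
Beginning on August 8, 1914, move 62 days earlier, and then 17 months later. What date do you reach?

Subtracting 62 days from August 8, 1914:
Going back 8 days from August 8, 1914 reaches the end of the previous month; 62 − 8 = 54 left.
July 1914 has 31 days: 54 − 31 = 23 left.
June 1914 has 30 days; 30 − 23 = 7 → June 7, 1914.
Adding 17 months from June 7, 1914:
month 6 + 17 = 23, which is month 11 of year 1915 → November 1915.
Day 7 is valid in November, giving November 7, 1915.

November 7, 1915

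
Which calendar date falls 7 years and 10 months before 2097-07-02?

September 2, 2089

Subtracting 7 years and 10 months from July 2, 2097.
-7 years → 2090; month 7 − 10 = -3, which is month 9 of year 2089 → September 2089.
Day 2 is valid in September, giving September 2, 2089.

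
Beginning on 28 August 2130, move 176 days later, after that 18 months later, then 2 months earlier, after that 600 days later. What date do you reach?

Advancing 176 days from August 28, 2130:
August has 31 days, so 31 − 28 = 3 days remain after August 28, 2130; 176 − 3 = 173 left.
September 2130 has 30 days: 173 − 30 = 143 left.
October 2130 has 31 days: 143 − 31 = 112 left.
November 2130 has 30 days: 112 − 30 = 82 left.
December 2130 has 31 days: 82 − 31 = 51 left.
January 2131 has 31 days: 51 − 31 = 20 left.
20 days into February 2131 → February 20, 2131.
Adding 18 months from February 20, 2131:
month 2 + 18 = 20, which is month 8 of year 2132 → August 2132.
Day 20 is valid in August, giving August 20, 2132.
Counting back 2 months from August 20, 2132:
month 8 − 2 = 6 → June 2132.
Day 20 is valid in June, giving June 20, 2132.
Adding 600 days from June 20, 2132:
June has 30 days, so 30 − 20 = 10 days remain after June 20, 2132; 600 − 10 = 590 left.
July 2132 has 31 days: 590 − 31 = 559 left.
August 2132 has 31 days: 559 − 31 = 528 left.
September 2132 has 30 days: 528 − 30 = 498 left.
October 2132 has 31 days: 498 − 31 = 467 left.
November 2132 has 30 days: 467 − 30 = 437 left.
December 2132 has 31 days: 437 − 31 = 406 left.
January 2133 has 31 days: 406 − 31 = 375 left.
February 2133 has 28 days (2133 is not a leap year): 375 − 28 = 347 left.
March 2133 has 31 days: 347 − 31 = 316 left.
April 2133 has 30 days: 316 − 30 = 286 left.
May 2133 has 31 days: 286 − 31 = 255 left.
June 2133 has 30 days: 255 − 30 = 225 left.
July 2133 has 31 days: 225 − 31 = 194 left.
August 2133 has 31 days: 194 − 31 = 163 left.
September 2133 has 30 days: 163 − 30 = 133 left.
October 2133 has 31 days: 133 − 31 = 102 left.
November 2133 has 30 days: 102 − 30 = 72 left.
December 2133 has 31 days: 72 − 31 = 41 left.
January 2134 has 31 days: 41 − 31 = 10 left.
10 days into February 2134 → February 10, 2134.

February 10, 2134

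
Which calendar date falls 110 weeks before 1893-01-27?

December 19, 1890

Counting back 110 weeks = 770 days from January 27, 1893.
Going back 27 days from January 27, 1893 reaches the end of the previous month; 770 − 27 = 743 left.
December 1892 has 31 days: 743 − 31 = 712 left.
November 1892 has 30 days: 712 − 30 = 682 left.
October 1892 has 31 days: 682 − 31 = 651 left.
September 1892 has 30 days: 651 − 30 = 621 left.
August 1892 has 31 days: 621 − 31 = 590 left.
July 1892 has 31 days: 590 − 31 = 559 left.
June 1892 has 30 days: 559 − 30 = 529 left.
May 1892 has 31 days: 529 − 31 = 498 left.
April 1892 has 30 days: 498 − 30 = 468 left.
March 1892 has 31 days: 468 − 31 = 437 left.
February 1892 has 29 days (1892 is a leap year): 437 − 29 = 408 left.
January 1892 has 31 days: 408 − 31 = 377 left.
December 1891 has 31 days: 377 − 31 = 346 left.
November 1891 has 30 days: 346 − 30 = 316 left.
October 1891 has 31 days: 316 − 31 = 285 left.
September 1891 has 30 days: 285 − 30 = 255 left.
August 1891 has 31 days: 255 − 31 = 224 left.
July 1891 has 31 days: 224 − 31 = 193 left.
June 1891 has 30 days: 193 − 30 = 163 left.
May 1891 has 31 days: 163 − 31 = 132 left.
April 1891 has 30 days: 132 − 30 = 102 left.
March 1891 has 31 days: 102 − 31 = 71 left.
February 1891 has 28 days (1891 is not a leap year): 71 − 28 = 43 left.
January 1891 has 31 days: 43 − 31 = 12 left.
December 1890 has 31 days; 31 − 12 = 19 → December 19, 1890.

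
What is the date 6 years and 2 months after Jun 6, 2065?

August 6, 2071

Advancing 6 years and 2 months from June 6, 2065.
+6 years → 2071; month 6 + 2 = 8 → August 2071.
Day 6 is valid in August, giving August 6, 2071.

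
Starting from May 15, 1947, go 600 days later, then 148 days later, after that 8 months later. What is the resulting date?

Adding 600 days from May 15, 1947:
May has 31 days, so 31 − 15 = 16 days remain after May 15, 1947; 600 − 16 = 584 left.
June 1947 has 30 days: 584 − 30 = 554 left.
July 1947 has 31 days: 554 − 31 = 523 left.
August 1947 has 31 days: 523 − 31 = 492 left.
September 1947 has 30 days: 492 − 30 = 462 left.
October 1947 has 31 days: 462 − 31 = 431 left.
November 1947 has 30 days: 431 − 30 = 401 left.
December 1947 has 31 days: 401 − 31 = 370 left.
January 1948 has 31 days: 370 − 31 = 339 left.
February 1948 has 29 days (1948 is a leap year): 339 − 29 = 310 left.
March 1948 has 31 days: 310 − 31 = 279 left.
April 1948 has 30 days: 279 − 30 = 249 left.
May 1948 has 31 days: 249 − 31 = 218 left.
June 1948 has 30 days: 218 − 30 = 188 left.
July 1948 has 31 days: 188 − 31 = 157 left.
August 1948 has 31 days: 157 − 31 = 126 left.
September 1948 has 30 days: 126 − 30 = 96 left.
October 1948 has 31 days: 96 − 31 = 65 left.
November 1948 has 30 days: 65 − 30 = 35 left.
December 1948 has 31 days: 35 − 31 = 4 left.
4 days into January 1949 → January 4, 1949.
Adding 148 days from January 4, 1949:
January has 31 days, so 31 − 4 = 27 days remain after January 4, 1949; 148 − 27 = 121 left.
February 1949 has 28 days (1949 is not a leap year): 121 − 28 = 93 left.
March 1949 has 31 days: 93 − 31 = 62 left.
April 1949 has 30 days: 62 − 30 = 32 left.
May 1949 has 31 days: 32 − 31 = 1 left.
1 day into June 1949 → June 1, 1949.
Counting forward 8 months from June 1, 1949:
month 6 + 8 = 14, which is month 2 of year 1950 → February 1950.
Day 1 is valid in February, giving February 1, 1950.

February 1, 1950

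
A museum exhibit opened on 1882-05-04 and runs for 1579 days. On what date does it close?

August 30, 1886

Counting forward 1579 days from May 4, 1882.
May has 31 days, so 31 − 4 = 27 days remain after May 4, 1882; 1579 − 27 = 1552 left.
June 1882 has 30 days: 1552 − 30 = 1522 left.
July 1882 has 31 days: 1522 − 31 = 1491 left.
August 1882 has 31 days: 1491 − 31 = 1460 left.
September 1882 has 30 days: 1460 − 30 = 1430 left.
October 1882 has 31 days: 1430 − 31 = 1399 left.
November 1882 has 30 days: 1399 − 30 = 1369 left.
December 1882 has 31 days: 1369 − 31 = 1338 left.
January 1883 has 31 days: 1338 − 31 = 1307 left.
February 1883 has 28 days (1883 is not a leap year): 1307 − 28 = 1279 left.
March 1883 has 31 days: 1279 − 31 = 1248 left.
April 1883 has 30 days: 1248 − 30 = 1218 left.
May 1883 has 31 days: 1218 − 31 = 1187 left.
June 1883 has 30 days: 1187 − 30 = 1157 left.
July 1883 has 31 days: 1157 − 31 = 1126 left.
August 1883 has 31 days: 1126 − 31 = 1095 left.
September 1883 has 30 days: 1095 − 30 = 1065 left.
October 1883 has 31 days: 1065 − 31 = 1034 left.
November 1883 has 30 days: 1034 − 30 = 1004 left.
December 1883 has 31 days: 1004 − 31 = 973 left.
January 1884 has 31 days: 973 − 31 = 942 left.
February 1884 has 29 days (1884 is a leap year): 942 − 29 = 913 left.
March 1884 has 31 days: 913 − 31 = 882 left.
April 1884 has 30 days: 882 − 30 = 852 left.
May 1884 has 31 days: 852 − 31 = 821 left.
June 1884 has 30 days: 821 − 30 = 791 left.
July 1884 has 31 days: 791 − 31 = 760 left.
August 1884 has 31 days: 760 − 31 = 729 left.
September 1884 has 30 days: 729 − 30 = 699 left.
October 1884 has 31 days: 699 − 31 = 668 left.
November 1884 has 30 days: 668 − 30 = 638 left.
December 1884 has 31 days: 638 − 31 = 607 left.
January 1885 has 31 days: 607 − 31 = 576 left.
February 1885 has 28 days (1885 is not a leap year): 576 − 28 = 548 left.
March 1885 has 31 days: 548 − 31 = 517 left.
April 1885 has 30 days: 517 − 30 = 487 left.
May 1885 has 31 days: 487 − 31 = 456 left.
June 1885 has 30 days: 456 − 30 = 426 left.
July 1885 has 31 days: 426 − 31 = 395 left.
August 1885 has 31 days: 395 − 31 = 364 left.
September 1885 has 30 days: 364 − 30 = 334 left.
October 1885 has 31 days: 334 − 31 = 303 left.
November 1885 has 30 days: 303 − 30 = 273 left.
December 1885 has 31 days: 273 − 31 = 242 left.
January 1886 has 31 days: 242 − 31 = 211 left.
February 1886 has 28 days (1886 is not a leap year): 211 − 28 = 183 left.
March 1886 has 31 days: 183 − 31 = 152 left.
April 1886 has 30 days: 152 − 30 = 122 left.
May 1886 has 31 days: 122 − 31 = 91 left.
June 1886 has 30 days: 91 − 30 = 61 left.
July 1886 has 31 days: 61 − 31 = 30 left.
30 days into August 1886 → August 30, 1886.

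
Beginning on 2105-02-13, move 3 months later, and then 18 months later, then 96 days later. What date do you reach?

Counting forward 3 months from February 13, 2105:
month 2 + 3 = 5 → May 2105.
Day 13 is valid in May, giving May 13, 2105.
Counting forward 18 months from May 13, 2105:
month 5 + 18 = 23, which is month 11 of year 2106 → November 2106.
Day 13 is valid in November, giving November 13, 2106.
Adding 96 days from November 13, 2106:
November has 30 days, so 30 − 13 = 17 days remain after November 13, 2106; 96 − 17 = 79 left.
December 2106 has 31 days: 79 − 31 = 48 left.
January 2107 has 31 days: 48 − 31 = 17 left.
17 days into February 2107 → February 17, 2107.

February 17, 2107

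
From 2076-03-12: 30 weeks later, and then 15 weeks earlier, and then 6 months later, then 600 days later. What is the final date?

Adding 30 weeks (= 210 days) from March 12, 2076:
March has 31 days, so 31 − 12 = 19 days remain after March 12, 2076; 210 − 19 = 191 left.
April 2076 has 30 days: 191 − 30 = 161 left.
May 2076 has 31 days: 161 − 31 = 130 left.
June 2076 has 30 days: 130 − 30 = 100 left.
July 2076 has 31 days: 100 − 31 = 69 left.
August 2076 has 31 days: 69 − 31 = 38 left.
September 2076 has 30 days: 38 − 30 = 8 left.
8 days into October 2076 → October 8, 2076.
Counting back 15 weeks (= 105 days) from October 8, 2076:
Going back 8 days from October 8, 2076 reaches the end of the previous month; 105 − 8 = 97 left.
September 2076 has 30 days: 97 − 30 = 67 left.
August 2076 has 31 days: 67 − 31 = 36 left.
July 2076 has 31 days: 36 − 31 = 5 left.
June 2076 has 30 days; 30 − 5 = 25 → June 25, 2076.
Adding 6 months from June 25, 2076:
month 6 + 6 = 12 → December 2076.
Day 25 is valid in December, giving December 25, 2076.
Adding 600 days from December 25, 2076:
December has 31 days, so 31 − 25 = 6 days remain after December 25, 2076; 600 − 6 = 594 left.
January 2077 has 31 days: 594 − 31 = 563 left.
February 2077 has 28 days (2077 is not a leap year): 563 − 28 = 535 left.
March 2077 has 31 days: 535 − 31 = 504 left.
April 2077 has 30 days: 504 − 30 = 474 left.
May 2077 has 31 days: 474 − 31 = 443 left.
June 2077 has 30 days: 443 − 30 = 413 left.
July 2077 has 31 days: 413 − 31 = 382 left.
August 2077 has 31 days: 382 − 31 = 351 left.
September 2077 has 30 days: 351 − 30 = 321 left.
October 2077 has 31 days: 321 − 31 = 290 left.
November 2077 has 30 days: 290 − 30 = 260 left.
December 2077 has 31 days: 260 − 31 = 229 left.
January 2078 has 31 days: 229 − 31 = 198 left.
February 2078 has 28 days (2078 is not a leap year): 198 − 28 = 170 left.
March 2078 has 31 days: 170 − 31 = 139 left.
April 2078 has 30 days: 139 − 30 = 109 left.
May 2078 has 31 days: 109 − 31 = 78 left.
June 2078 has 30 days: 78 − 30 = 48 left.
July 2078 has 31 days: 48 − 31 = 17 left.
17 days into August 2078 → August 17, 2078.

August 17, 2078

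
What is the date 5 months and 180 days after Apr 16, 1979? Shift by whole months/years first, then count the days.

Adding 5 months and 180 days from April 16, 1979: first the month/year part, then the days.
month 4 + 5 = 9 → September 1979.
Day 16 is valid in September, giving September 16, 1979.
Now add 180 days from September 16, 1979.
September has 30 days, so 30 − 16 = 14 days remain after September 16, 1979; 180 − 14 = 166 left.
October 1979 has 31 days: 166 − 31 = 135 left.
November 1979 has 30 days: 135 − 30 = 105 left.
December 1979 has 31 days: 105 − 31 = 74 left.
January 1980 has 31 days: 74 − 31 = 43 left.
February 1980 has 29 days (1980 is a leap year): 43 − 29 = 14 left.
14 days into March 1980 → March 14, 1980.

March 14, 1980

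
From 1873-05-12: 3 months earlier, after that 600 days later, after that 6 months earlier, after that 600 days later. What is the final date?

Going back 3 months from May 12, 1873:
month 5 − 3 = 2 → February 1873.
Day 12 is valid in February, giving February 12, 1873.
Counting forward 600 days from February 12, 1873:
February has 28 days, so 28 − 12 = 16 days remain after February 12, 1873; 600 − 16 = 584 left.
March 1873 has 31 days: 584 − 31 = 553 left.
April 1873 has 30 days: 553 − 30 = 523 left.
May 1873 has 31 days: 523 − 31 = 492 left.
June 1873 has 30 days: 492 − 30 = 462 left.
July 1873 has 31 days: 462 − 31 = 431 left.
August 1873 has 31 days: 431 − 31 = 400 left.
September 1873 has 30 days: 400 − 30 = 370 left.
October 1873 has 31 days: 370 − 31 = 339 left.
November 1873 has 30 days: 339 − 30 = 309 left.
December 1873 has 31 days: 309 − 31 = 278 left.
January 1874 has 31 days: 278 − 31 = 247 left.
February 1874 has 28 days (1874 is not a leap year): 247 − 28 = 219 left.
March 1874 has 31 days: 219 − 31 = 188 left.
April 1874 has 30 days: 188 − 30 = 158 left.
May 1874 has 31 days: 158 − 31 = 127 left.
June 1874 has 30 days: 127 − 30 = 97 left.
July 1874 has 31 days: 97 − 31 = 66 left.
August 1874 has 31 days: 66 − 31 = 35 left.
September 1874 has 30 days: 35 − 30 = 5 left.
5 days into October 1874 → October 5, 1874.
Going back 6 months from October 5, 1874:
month 10 − 6 = 4 → April 1874.
Day 5 is valid in April, giving April 5, 1874.
Advancing 600 days from April 5, 1874:
April has 30 days, so 30 − 5 = 25 days remain after April 5, 1874; 600 − 25 = 575 left.
May 1874 has 31 days: 575 − 31 = 544 left.
June 1874 has 30 days: 544 − 30 = 514 left.
July 1874 has 31 days: 514 − 31 = 483 left.
August 1874 has 31 days: 483 − 31 = 452 left.
September 1874 has 30 days: 452 − 30 = 422 left.
October 1874 has 31 days: 422 − 31 = 391 left.
November 1874 has 30 days: 391 − 30 = 361 left.
December 1874 has 31 days: 361 − 31 = 330 left.
January 1875 has 31 days: 330 − 31 = 299 left.
February 1875 has 28 days (1875 is not a leap year): 299 − 28 = 271 left.
March 1875 has 31 days: 271 − 31 = 240 left.
April 1875 has 30 days: 240 − 30 = 210 left.
May 1875 has 31 days: 210 − 31 = 179 left.
June 1875 has 30 days: 179 − 30 = 149 left.
July 1875 has 31 days: 149 − 31 = 118 left.
August 1875 has 31 days: 118 − 31 = 87 left.
September 1875 has 30 days: 87 − 30 = 57 left.
October 1875 has 31 days: 57 − 31 = 26 left.
26 days into November 1875 → November 26, 1875.

November 26, 1875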